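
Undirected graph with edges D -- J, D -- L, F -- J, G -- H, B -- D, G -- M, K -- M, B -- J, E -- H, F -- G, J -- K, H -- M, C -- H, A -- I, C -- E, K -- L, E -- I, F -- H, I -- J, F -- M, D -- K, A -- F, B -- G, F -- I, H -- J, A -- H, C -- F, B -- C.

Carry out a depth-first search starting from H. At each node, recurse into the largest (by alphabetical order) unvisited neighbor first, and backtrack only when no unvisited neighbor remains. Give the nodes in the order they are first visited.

H, M, K, L, D, J, I, F, G, B, C, E, A

Visit H
H → M
M → K
K → L
L → D
D → J
J → I
I → F
F → G
G → B
B → C
C → E
F → A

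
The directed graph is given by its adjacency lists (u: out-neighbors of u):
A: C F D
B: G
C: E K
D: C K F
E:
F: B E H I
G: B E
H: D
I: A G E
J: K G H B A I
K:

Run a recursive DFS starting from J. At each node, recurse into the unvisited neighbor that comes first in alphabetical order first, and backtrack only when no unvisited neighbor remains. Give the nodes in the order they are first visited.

J A C E K D F B G H I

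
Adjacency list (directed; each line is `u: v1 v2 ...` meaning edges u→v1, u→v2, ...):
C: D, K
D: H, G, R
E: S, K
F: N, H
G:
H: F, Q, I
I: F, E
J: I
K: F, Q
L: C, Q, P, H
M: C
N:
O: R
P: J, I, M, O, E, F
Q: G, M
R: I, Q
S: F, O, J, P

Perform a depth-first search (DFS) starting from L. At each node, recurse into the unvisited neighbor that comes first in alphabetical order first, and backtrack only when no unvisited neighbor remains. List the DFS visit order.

Visit L
L → C
C → D
D → G
D → H
H → F
F → N
H → I
I → E
E → K
K → Q
Q → M
E → S
S → J
S → O
O → R
S → P

L -> C -> D -> G -> H -> F -> N -> I -> E -> K -> Q -> M -> S -> J -> O -> R -> P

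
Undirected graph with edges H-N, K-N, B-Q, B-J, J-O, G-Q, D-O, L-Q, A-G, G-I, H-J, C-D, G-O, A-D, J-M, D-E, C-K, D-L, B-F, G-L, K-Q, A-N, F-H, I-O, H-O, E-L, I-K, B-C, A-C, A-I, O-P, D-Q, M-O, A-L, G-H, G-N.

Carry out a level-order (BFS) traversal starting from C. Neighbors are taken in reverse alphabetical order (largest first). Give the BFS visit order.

C → K → D → B → A → Q → N → I → O → L → E → J → F → G → H → P → M

Visit C; enqueue K, D, B, A → queue [K, D, B, A]
Visit K; enqueue Q, N, I → queue [D, B, A, Q, N, I]
Visit D; enqueue O, L, E → queue [B, A, Q, N, I, O, L, E]
Visit B; enqueue J, F → queue [A, Q, N, I, O, L, E, J, F]
Visit A; enqueue G → queue [Q, N, I, O, L, E, J, F, G]
Visit Q → queue [N, I, O, L, E, J, F, G]
Visit N; enqueue H → queue [I, O, L, E, J, F, G, H]
Visit I → queue [O, L, E, J, F, G, H]
Visit O; enqueue P, M → queue [L, E, J, F, G, H, P, M]
Visit L → queue [E, J, F, G, H, P, M]
Visit E → queue [J, F, G, H, P, M]
Visit J → queue [F, G, H, P, M]
Visit F → queue [G, H, P, M]
Visit G → queue [H, P, M]
Visit H → queue [P, M]
Visit P → queue [M]
Visit M → queue []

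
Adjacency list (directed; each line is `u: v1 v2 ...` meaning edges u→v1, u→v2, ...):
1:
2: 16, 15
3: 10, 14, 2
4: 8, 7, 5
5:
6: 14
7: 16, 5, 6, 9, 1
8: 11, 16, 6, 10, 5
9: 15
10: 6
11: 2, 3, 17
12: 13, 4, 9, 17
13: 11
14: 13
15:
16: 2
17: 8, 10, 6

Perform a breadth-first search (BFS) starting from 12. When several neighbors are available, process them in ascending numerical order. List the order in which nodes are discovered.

12, 4, 9, 13, 17, 5, 7, 8, 15, 11, 6, 10, 1, 16, 2, 3, 14

Visit 12; enqueue 4, 9, 13, 17 → queue [4, 9, 13, 17]
Visit 4; enqueue 5, 7, 8 → queue [9, 13, 17, 5, 7, 8]
Visit 9; enqueue 15 → queue [13, 17, 5, 7, 8, 15]
Visit 13; enqueue 11 → queue [17, 5, 7, 8, 15, 11]
Visit 17; enqueue 6, 10 → queue [5, 7, 8, 15, 11, 6, 10]
Visit 5 → queue [7, 8, 15, 11, 6, 10]
Visit 7; enqueue 1, 16 → queue [8, 15, 11, 6, 10, 1, 16]
Visit 8 → queue [15, 11, 6, 10, 1, 16]
Visit 15 → queue [11, 6, 10, 1, 16]
Visit 11; enqueue 2, 3 → queue [6, 10, 1, 16, 2, 3]
Visit 6; enqueue 14 → queue [10, 1, 16, 2, 3, 14]
Visit 10 → queue [1, 16, 2, 3, 14]
Visit 1 → queue [16, 2, 3, 14]
Visit 16 → queue [2, 3, 14]
Visit 2 → queue [3, 14]
Visit 3 → queue [14]
Visit 14 → queue []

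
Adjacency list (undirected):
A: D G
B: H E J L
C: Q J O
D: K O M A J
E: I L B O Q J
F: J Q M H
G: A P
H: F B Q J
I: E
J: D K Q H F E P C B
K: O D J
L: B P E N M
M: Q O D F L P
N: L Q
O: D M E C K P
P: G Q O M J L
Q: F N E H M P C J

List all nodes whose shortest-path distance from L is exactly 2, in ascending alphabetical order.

D, F, G, H, I, J, O, Q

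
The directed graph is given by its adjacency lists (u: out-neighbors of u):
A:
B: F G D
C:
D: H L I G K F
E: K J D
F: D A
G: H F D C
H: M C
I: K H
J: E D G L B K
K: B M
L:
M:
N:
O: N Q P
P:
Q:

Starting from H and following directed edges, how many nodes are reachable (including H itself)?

3

BFS from H visits: H, M, C
Reachable nodes: 3 of 17 total.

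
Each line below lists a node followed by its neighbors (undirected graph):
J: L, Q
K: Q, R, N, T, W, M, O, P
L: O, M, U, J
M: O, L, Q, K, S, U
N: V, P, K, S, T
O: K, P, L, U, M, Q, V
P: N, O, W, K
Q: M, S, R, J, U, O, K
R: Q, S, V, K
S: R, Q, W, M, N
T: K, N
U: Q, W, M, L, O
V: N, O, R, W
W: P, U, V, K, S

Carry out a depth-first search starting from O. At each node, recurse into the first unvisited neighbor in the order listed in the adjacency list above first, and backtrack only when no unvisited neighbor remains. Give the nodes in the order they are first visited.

Visit O
O → K
K → Q
Q → M
M → L
L → U
U → W
W → P
P → N
N → V
V → R
R → S
N → T
L → J

O -> K -> Q -> M -> L -> U -> W -> P -> N -> V -> R -> S -> T -> J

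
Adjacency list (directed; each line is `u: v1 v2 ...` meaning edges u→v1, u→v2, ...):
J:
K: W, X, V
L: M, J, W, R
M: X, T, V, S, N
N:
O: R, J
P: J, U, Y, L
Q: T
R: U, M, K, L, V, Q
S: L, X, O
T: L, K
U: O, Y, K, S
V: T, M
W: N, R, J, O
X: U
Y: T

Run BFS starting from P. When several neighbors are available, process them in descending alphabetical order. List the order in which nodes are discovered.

Visit P; enqueue Y, U, L, J → queue [Y, U, L, J]
Visit Y; enqueue T → queue [U, L, J, T]
Visit U; enqueue S, O, K → queue [L, J, T, S, O, K]
Visit L; enqueue W, R, M → queue [J, T, S, O, K, W, R, M]
Visit J → queue [T, S, O, K, W, R, M]
Visit T → queue [S, O, K, W, R, M]
Visit S; enqueue X → queue [O, K, W, R, M, X]
Visit O → queue [K, W, R, M, X]
Visit K; enqueue V → queue [W, R, M, X, V]
Visit W; enqueue N → queue [R, M, X, V, N]
Visit R; enqueue Q → queue [M, X, V, N, Q]
Visit M → queue [X, V, N, Q]
Visit X → queue [V, N, Q]
Visit V → queue [N, Q]
Visit N → queue [Q]
Visit Q → queue []

P, Y, U, L, J, T, S, O, K, W, R, M, X, V, N, Q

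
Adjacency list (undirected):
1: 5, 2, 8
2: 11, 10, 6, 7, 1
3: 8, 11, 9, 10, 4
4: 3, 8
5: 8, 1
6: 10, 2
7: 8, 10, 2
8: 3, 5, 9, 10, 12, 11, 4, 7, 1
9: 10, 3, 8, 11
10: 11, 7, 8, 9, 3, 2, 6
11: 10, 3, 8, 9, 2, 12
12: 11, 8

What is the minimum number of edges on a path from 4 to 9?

Level 0: 4
Level 1: 3, 8
Level 2: 1, 5, 7, 9, 10, 11, 12
Level 3: 2, 6
9 first appears at level 2.

2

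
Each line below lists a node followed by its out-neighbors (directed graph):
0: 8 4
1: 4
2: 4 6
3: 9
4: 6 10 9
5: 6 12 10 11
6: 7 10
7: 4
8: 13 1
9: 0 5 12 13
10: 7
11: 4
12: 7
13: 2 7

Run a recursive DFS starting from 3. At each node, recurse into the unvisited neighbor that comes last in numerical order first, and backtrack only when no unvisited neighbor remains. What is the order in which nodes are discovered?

Visit 3
3 → 9
9 → 13
13 → 7
7 → 4
4 → 10
4 → 6
13 → 2
9 → 12
9 → 5
5 → 11
9 → 0
0 → 8
8 → 1

3, 9, 13, 7, 4, 10, 6, 2, 12, 5, 11, 0, 8, 1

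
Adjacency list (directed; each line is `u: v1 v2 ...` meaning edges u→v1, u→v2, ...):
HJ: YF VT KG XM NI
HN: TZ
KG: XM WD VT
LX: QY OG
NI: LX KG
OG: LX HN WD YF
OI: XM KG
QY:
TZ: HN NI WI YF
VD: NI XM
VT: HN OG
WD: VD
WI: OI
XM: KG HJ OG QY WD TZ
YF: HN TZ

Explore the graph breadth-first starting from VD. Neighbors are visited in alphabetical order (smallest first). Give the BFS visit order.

VD NI XM KG LX HJ OG QY TZ WD VT YF HN WI OI

Visit VD; enqueue NI, XM → queue [NI, XM]
Visit NI; enqueue KG, LX → queue [XM, KG, LX]
Visit XM; enqueue HJ, OG, QY, TZ, WD → queue [KG, LX, HJ, OG, QY, TZ, WD]
Visit KG; enqueue VT → queue [LX, HJ, OG, QY, TZ, WD, VT]
Visit LX → queue [HJ, OG, QY, TZ, WD, VT]
Visit HJ; enqueue YF → queue [OG, QY, TZ, WD, VT, YF]
Visit OG; enqueue HN → queue [QY, TZ, WD, VT, YF, HN]
Visit QY → queue [TZ, WD, VT, YF, HN]
Visit TZ; enqueue WI → queue [WD, VT, YF, HN, WI]
Visit WD → queue [VT, YF, HN, WI]
Visit VT → queue [YF, HN, WI]
Visit YF → queue [HN, WI]
Visit HN → queue [WI]
Visit WI; enqueue OI → queue [OI]
Visit OI → queue []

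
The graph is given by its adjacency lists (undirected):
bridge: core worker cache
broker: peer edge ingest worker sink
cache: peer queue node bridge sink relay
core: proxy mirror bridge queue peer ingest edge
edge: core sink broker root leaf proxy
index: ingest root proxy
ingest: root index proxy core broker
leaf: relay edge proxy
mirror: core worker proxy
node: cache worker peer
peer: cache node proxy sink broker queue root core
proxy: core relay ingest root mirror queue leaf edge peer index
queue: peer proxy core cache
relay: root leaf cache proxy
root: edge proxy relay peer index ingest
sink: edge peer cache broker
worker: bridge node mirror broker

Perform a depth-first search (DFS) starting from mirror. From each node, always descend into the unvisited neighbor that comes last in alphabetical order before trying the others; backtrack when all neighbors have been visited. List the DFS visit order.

Visit mirror
mirror → worker
worker → node
node → peer
peer → sink
sink → edge
edge → root
root → relay
relay → proxy
proxy → queue
queue → core
core → ingest
ingest → index
ingest → broker
core → bridge
bridge → cache
proxy → leaf

mirror, worker, node, peer, sink, edge, root, relay, proxy, queue, core, ingest, index, broker, bridge, cache, leaf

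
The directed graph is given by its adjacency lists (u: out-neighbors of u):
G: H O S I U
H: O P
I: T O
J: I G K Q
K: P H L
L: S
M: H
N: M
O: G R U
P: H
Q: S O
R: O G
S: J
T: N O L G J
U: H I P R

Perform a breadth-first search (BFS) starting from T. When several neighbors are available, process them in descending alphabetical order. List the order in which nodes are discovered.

Visit T; enqueue O, N, L, J, G → queue [O, N, L, J, G]
Visit O; enqueue U, R → queue [N, L, J, G, U, R]
Visit N; enqueue M → queue [L, J, G, U, R, M]
Visit L; enqueue S → queue [J, G, U, R, M, S]
Visit J; enqueue Q, K, I → queue [G, U, R, M, S, Q, K, I]
Visit G; enqueue H → queue [U, R, M, S, Q, K, I, H]
Visit U; enqueue P → queue [R, M, S, Q, K, I, H, P]
Visit R → queue [M, S, Q, K, I, H, P]
Visit M → queue [S, Q, K, I, H, P]
Visit S → queue [Q, K, I, H, P]
Visit Q → queue [K, I, H, P]
Visit K → queue [I, H, P]
Visit I → queue [H, P]
Visit H → queue [P]
Visit P → queue []

T → O → N → L → J → G → U → R → M → S → Q → K → I → H → P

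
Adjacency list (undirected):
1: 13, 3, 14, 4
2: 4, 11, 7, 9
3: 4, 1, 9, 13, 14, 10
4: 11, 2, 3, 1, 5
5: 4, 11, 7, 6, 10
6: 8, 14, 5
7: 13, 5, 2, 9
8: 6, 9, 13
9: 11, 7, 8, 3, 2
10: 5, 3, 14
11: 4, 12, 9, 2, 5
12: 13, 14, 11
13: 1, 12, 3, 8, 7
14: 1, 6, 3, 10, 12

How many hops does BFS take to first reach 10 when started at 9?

2

Level 0: 9
Level 1: 2, 3, 7, 8, 11
Level 2: 1, 4, 5, 6, 10, 12, 13, 14
10 first appears at level 2.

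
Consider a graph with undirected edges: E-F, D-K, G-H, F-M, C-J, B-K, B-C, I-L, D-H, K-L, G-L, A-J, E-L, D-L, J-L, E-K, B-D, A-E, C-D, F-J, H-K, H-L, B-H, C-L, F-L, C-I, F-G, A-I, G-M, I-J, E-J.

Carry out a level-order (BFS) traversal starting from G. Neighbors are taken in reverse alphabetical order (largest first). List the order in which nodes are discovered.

Visit G; enqueue M, L, H, F → queue [M, L, H, F]
Visit M → queue [L, H, F]
Visit L; enqueue K, J, I, E, D, C → queue [H, F, K, J, I, E, D, C]
Visit H; enqueue B → queue [F, K, J, I, E, D, C, B]
Visit F → queue [K, J, I, E, D, C, B]
Visit K → queue [J, I, E, D, C, B]
Visit J; enqueue A → queue [I, E, D, C, B, A]
Visit I → queue [E, D, C, B, A]
Visit E → queue [D, C, B, A]
Visit D → queue [C, B, A]
Visit C → queue [B, A]
Visit B → queue [A]
Visit A → queue []

G M L H F K J I E D C B A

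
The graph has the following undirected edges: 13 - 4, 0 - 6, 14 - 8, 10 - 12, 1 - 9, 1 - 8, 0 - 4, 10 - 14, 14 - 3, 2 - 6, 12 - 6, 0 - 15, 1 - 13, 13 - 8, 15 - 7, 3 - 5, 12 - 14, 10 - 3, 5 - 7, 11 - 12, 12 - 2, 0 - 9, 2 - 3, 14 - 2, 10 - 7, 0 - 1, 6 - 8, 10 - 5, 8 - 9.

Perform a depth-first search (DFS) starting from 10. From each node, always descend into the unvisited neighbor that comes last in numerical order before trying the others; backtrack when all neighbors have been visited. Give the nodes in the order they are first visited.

Visit 10
10 → 14
14 → 12
12 → 11
12 → 6
6 → 8
8 → 13
13 → 4
4 → 0
0 → 15
15 → 7
7 → 5
5 → 3
3 → 2
0 → 9
9 → 1

10, 14, 12, 11, 6, 8, 13, 4, 0, 15, 7, 5, 3, 2, 9, 1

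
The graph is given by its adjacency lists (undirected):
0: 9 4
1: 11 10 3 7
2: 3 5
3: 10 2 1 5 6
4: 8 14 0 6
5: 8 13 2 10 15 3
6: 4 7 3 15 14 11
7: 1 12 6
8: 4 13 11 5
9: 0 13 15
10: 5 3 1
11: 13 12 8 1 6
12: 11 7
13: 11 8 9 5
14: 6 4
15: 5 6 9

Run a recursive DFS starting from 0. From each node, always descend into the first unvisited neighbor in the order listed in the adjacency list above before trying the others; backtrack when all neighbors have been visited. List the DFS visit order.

0 → 9 → 13 → 11 → 12 → 7 → 1 → 10 → 5 → 8 → 4 → 14 → 6 → 3 → 2 → 15

Visit 0
0 → 9
9 → 13
13 → 11
11 → 12
12 → 7
7 → 1
1 → 10
10 → 5
5 → 8
8 → 4
4 → 14
14 → 6
6 → 3
3 → 2
6 → 15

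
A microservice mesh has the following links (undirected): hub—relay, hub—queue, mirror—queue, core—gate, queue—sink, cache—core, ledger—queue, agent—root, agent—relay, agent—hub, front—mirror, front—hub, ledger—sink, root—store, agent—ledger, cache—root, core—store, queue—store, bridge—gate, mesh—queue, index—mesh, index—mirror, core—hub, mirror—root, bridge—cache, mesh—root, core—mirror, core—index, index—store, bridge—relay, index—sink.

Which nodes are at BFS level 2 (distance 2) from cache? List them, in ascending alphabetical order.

agent, gate, hub, index, mesh, mirror, relay, store

Level 0: cache
Level 1: bridge, core, root
Level 2: agent, gate, hub, index, mesh, mirror, relay, store
Level 3: front, ledger, queue, sink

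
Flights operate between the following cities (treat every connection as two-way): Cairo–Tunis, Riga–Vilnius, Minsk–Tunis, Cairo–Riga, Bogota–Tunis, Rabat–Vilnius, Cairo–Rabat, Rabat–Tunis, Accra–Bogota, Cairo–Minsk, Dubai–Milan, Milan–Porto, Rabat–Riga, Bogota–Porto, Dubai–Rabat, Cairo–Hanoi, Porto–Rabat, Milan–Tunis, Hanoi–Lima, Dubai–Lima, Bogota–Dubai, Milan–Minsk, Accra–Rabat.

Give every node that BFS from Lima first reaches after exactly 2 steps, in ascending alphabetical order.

Bogota, Cairo, Milan, Rabat

Level 0: Lima
Level 1: Dubai, Hanoi
Level 2: Bogota, Cairo, Milan, Rabat
Level 3: Accra, Minsk, Porto, Riga, Tunis, Vilnius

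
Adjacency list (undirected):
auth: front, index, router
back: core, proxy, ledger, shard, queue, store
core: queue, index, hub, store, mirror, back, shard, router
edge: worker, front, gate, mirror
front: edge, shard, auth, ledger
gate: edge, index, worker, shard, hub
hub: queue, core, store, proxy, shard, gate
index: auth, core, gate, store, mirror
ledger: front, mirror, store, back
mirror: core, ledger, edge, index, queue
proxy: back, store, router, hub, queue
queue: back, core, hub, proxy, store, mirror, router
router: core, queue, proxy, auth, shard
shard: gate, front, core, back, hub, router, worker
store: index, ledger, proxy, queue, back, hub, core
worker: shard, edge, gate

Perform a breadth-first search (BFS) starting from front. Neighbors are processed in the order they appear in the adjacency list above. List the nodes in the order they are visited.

Visit front; enqueue edge, shard, auth, ledger → queue [edge, shard, auth, ledger]
Visit edge; enqueue worker, gate, mirror → queue [shard, auth, ledger, worker, gate, mirror]
Visit shard; enqueue core, back, hub, router → queue [auth, ledger, worker, gate, mirror, core, back, hub, router]
Visit auth; enqueue index → queue [ledger, worker, gate, mirror, core, back, hub, router, index]
Visit ledger; enqueue store → queue [worker, gate, mirror, core, back, hub, router, index, store]
Visit worker → queue [gate, mirror, core, back, hub, router, index, store]
Visit gate → queue [mirror, core, back, hub, router, index, store]
Visit mirror; enqueue queue → queue [core, back, hub, router, index, store, queue]
Visit core → queue [back, hub, router, index, store, queue]
Visit back; enqueue proxy → queue [hub, router, index, store, queue, proxy]
Visit hub → queue [router, index, store, queue, proxy]
Visit router → queue [index, store, queue, proxy]
Visit index → queue [store, queue, proxy]
Visit store → queue [queue, proxy]
Visit queue → queue [proxy]
Visit proxy → queue []

front, edge, shard, auth, ledger, worker, gate, mirror, core, back, hub, router, index, store, queue, proxy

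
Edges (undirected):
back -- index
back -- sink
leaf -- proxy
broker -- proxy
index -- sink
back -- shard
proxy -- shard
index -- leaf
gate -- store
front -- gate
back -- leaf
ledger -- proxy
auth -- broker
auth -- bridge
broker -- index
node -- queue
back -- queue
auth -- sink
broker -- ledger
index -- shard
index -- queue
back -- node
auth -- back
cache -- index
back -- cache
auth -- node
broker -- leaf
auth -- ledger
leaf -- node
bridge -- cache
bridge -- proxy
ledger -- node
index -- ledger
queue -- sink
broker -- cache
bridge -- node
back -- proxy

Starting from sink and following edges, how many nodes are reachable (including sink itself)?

13

BFS from sink visits: sink, auth, back, index, queue, bridge, broker, ledger, node, cache, leaf, proxy, shard
Reachable nodes: 13 of 16 total.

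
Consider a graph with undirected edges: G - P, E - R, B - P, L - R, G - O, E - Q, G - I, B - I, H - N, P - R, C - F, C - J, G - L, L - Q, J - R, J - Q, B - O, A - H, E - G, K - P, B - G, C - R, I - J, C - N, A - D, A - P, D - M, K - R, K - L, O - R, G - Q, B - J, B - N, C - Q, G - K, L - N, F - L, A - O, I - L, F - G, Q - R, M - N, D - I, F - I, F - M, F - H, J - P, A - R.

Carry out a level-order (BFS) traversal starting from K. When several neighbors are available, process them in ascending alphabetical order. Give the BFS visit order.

K, G, L, P, R, B, E, F, I, O, Q, N, A, J, C, H, M, D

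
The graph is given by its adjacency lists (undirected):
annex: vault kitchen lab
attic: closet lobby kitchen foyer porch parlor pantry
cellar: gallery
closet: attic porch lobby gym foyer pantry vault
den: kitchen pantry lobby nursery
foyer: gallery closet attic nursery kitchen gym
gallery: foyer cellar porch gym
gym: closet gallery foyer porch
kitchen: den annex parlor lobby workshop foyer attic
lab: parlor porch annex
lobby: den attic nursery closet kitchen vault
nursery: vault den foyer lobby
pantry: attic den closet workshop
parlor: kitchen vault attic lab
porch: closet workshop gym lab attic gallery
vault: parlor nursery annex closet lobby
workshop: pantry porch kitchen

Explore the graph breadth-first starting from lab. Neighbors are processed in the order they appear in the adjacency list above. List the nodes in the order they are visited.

Visit lab; enqueue parlor, porch, annex → queue [parlor, porch, annex]
Visit parlor; enqueue kitchen, vault, attic → queue [porch, annex, kitchen, vault, attic]
Visit porch; enqueue closet, workshop, gym, gallery → queue [annex, kitchen, vault, attic, closet, workshop, gym, gallery]
Visit annex → queue [kitchen, vault, attic, closet, workshop, gym, gallery]
Visit kitchen; enqueue den, lobby, foyer → queue [vault, attic, closet, workshop, gym, gallery, den, lobby, foyer]
Visit vault; enqueue nursery → queue [attic, closet, workshop, gym, gallery, den, lobby, foyer, nursery]
Visit attic; enqueue pantry → queue [closet, workshop, gym, gallery, den, lobby, foyer, nursery, pantry]
Visit closet → queue [workshop, gym, gallery, den, lobby, foyer, nursery, pantry]
Visit workshop → queue [gym, gallery, den, lobby, foyer, nursery, pantry]
Visit gym → queue [gallery, den, lobby, foyer, nursery, pantry]
Visit gallery; enqueue cellar → queue [den, lobby, foyer, nursery, pantry, cellar]
Visit den → queue [lobby, foyer, nursery, pantry, cellar]
Visit lobby → queue [foyer, nursery, pantry, cellar]
Visit foyer → queue [nursery, pantry, cellar]
Visit nursery → queue [pantry, cellar]
Visit pantry → queue [cellar]
Visit cellar → queue []

lab, parlor, porch, annex, kitchen, vault, attic, closet, workshop, gym, gallery, den, lobby, foyer, nursery, pantry, cellar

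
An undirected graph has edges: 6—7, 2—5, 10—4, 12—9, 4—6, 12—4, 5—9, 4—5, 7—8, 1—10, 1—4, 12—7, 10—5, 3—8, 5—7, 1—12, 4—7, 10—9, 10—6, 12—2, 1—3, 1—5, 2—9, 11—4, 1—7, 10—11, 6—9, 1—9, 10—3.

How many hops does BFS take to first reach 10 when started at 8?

2

Level 0: 8
Level 1: 3, 7
Level 2: 1, 4, 5, 6, 10, 12
Level 3: 2, 9, 11
10 first appears at level 2.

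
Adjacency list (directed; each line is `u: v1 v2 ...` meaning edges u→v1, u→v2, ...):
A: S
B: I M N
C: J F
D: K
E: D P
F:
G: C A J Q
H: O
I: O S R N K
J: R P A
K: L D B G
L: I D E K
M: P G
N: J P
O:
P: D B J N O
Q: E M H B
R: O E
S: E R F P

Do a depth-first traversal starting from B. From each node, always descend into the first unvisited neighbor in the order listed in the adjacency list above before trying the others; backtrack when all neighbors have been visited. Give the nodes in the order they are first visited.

Visit B
B → I
I → O
I → S
S → E
E → D
D → K
K → L
K → G
G → C
C → J
J → R
J → P
P → N
J → A
C → F
G → Q
Q → M
Q → H

B -> I -> O -> S -> E -> D -> K -> L -> G -> C -> J -> R -> P -> N -> A -> F -> Q -> M -> H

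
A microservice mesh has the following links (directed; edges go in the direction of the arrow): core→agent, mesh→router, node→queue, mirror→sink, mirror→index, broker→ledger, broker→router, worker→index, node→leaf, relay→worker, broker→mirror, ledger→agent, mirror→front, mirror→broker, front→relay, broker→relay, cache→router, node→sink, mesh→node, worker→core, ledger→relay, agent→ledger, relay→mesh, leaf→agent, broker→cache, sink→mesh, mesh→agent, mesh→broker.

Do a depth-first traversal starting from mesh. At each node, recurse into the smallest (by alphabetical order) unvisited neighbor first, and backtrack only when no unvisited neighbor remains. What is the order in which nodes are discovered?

Visit mesh
mesh → agent
agent → ledger
ledger → relay
relay → worker
worker → core
worker → index
mesh → broker
broker → cache
cache → router
broker → mirror
mirror → front
mirror → sink
mesh → node
node → leaf
node → queue

mesh -> agent -> ledger -> relay -> worker -> core -> index -> broker -> cache -> router -> mirror -> front -> sink -> node -> leaf -> queue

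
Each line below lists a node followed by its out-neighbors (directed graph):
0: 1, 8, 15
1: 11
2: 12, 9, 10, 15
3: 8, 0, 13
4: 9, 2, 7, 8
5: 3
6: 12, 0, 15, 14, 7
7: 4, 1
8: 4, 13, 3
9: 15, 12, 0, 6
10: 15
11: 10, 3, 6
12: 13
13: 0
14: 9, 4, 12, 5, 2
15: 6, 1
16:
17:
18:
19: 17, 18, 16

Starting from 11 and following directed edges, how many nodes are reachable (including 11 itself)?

16

BFS from 11 visits: 11, 10, 3, 6, 15, 8, 0, 13, 12, 14, 7, 1, 4, 9, 5, 2
Reachable nodes: 16 of 20 total.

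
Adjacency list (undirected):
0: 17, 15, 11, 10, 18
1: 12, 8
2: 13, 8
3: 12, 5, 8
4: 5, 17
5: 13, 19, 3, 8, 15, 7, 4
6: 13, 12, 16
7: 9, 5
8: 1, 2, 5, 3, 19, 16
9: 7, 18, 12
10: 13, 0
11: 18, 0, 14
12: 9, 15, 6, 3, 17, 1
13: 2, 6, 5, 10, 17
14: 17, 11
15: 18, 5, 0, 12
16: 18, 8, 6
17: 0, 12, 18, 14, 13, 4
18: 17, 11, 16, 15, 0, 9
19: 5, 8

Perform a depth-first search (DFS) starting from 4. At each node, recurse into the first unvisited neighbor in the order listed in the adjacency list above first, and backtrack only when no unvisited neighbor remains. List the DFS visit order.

Visit 4
4 → 5
5 → 13
13 → 2
2 → 8
8 → 1
1 → 12
12 → 9
9 → 7
9 → 18
18 → 17
17 → 0
0 → 15
0 → 11
11 → 14
0 → 10
18 → 16
16 → 6
12 → 3
8 → 19

4, 5, 13, 2, 8, 1, 12, 9, 7, 18, 17, 0, 15, 11, 14, 10, 16, 6, 3, 19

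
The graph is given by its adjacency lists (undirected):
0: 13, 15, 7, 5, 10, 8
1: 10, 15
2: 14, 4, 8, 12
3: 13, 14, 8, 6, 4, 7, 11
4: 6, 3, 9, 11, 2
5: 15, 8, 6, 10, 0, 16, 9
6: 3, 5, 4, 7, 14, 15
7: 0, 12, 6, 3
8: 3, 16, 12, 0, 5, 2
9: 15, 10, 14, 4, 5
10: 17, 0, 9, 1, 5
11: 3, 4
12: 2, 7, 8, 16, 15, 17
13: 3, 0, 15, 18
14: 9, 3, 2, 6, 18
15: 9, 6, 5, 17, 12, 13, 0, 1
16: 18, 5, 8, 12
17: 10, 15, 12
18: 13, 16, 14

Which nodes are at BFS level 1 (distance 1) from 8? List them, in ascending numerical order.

0, 2, 3, 5, 12, 16

Level 0: 8
Level 1: 0, 2, 3, 5, 12, 16
Level 2: 4, 6, 7, 9, 10, 11, 13, 14, 15, 17, 18
Level 3: 1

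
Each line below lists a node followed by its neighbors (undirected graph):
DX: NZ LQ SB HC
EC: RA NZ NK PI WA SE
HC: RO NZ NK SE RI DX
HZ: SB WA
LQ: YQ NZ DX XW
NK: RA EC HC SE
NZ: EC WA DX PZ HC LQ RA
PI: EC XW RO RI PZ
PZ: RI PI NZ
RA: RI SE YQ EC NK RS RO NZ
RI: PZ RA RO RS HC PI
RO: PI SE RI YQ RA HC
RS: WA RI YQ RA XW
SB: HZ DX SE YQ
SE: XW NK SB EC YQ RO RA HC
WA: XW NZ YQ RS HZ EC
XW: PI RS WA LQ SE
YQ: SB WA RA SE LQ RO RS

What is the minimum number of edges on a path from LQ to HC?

Level 0: LQ
Level 1: DX, NZ, XW, YQ
Level 2: EC, HC, PI, PZ, RA, RO, RS, SB, SE, WA
Level 3: HZ, NK, RI
HC first appears at level 2.

2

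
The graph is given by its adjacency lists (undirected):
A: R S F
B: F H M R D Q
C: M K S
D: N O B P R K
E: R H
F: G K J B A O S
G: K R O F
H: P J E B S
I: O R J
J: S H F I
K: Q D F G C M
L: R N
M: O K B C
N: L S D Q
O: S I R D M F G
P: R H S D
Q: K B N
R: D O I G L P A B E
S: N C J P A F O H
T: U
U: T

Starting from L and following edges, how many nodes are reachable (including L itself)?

19

BFS from L visits: L, N, R, D, Q, S, A, B, E, G, I, O, P, K, C, F, H, J, M
Reachable nodes: 19 of 21 total.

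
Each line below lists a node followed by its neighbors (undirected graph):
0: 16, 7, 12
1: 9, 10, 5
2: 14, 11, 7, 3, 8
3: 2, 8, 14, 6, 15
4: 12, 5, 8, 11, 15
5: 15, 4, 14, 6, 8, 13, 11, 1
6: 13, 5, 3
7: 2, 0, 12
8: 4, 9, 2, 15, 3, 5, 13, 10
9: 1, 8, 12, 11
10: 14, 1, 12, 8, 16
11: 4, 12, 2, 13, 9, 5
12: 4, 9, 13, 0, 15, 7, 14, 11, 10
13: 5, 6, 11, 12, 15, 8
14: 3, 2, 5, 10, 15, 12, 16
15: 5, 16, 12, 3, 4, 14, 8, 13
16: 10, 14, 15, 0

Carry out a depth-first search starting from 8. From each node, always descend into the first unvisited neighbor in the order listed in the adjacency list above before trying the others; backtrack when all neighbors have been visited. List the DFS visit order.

8 4 12 9 1 10 14 3 2 11 13 5 15 16 0 7 6

Visit 8
8 → 4
4 → 12
12 → 9
9 → 1
1 → 10
10 → 14
14 → 3
3 → 2
2 → 11
11 → 13
13 → 5
5 → 15
15 → 16
16 → 0
0 → 7
5 → 6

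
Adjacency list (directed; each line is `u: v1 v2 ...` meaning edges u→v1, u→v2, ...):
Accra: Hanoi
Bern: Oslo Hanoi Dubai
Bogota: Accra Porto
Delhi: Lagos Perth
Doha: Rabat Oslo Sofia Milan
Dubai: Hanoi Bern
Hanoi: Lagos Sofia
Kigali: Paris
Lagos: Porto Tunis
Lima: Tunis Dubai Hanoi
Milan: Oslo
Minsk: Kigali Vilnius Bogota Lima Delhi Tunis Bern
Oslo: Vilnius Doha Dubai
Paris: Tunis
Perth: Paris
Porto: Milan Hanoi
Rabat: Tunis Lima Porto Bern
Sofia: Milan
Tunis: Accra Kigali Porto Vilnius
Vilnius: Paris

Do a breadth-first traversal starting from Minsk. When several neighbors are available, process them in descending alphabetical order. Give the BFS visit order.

Minsk, Vilnius, Tunis, Lima, Kigali, Delhi, Bogota, Bern, Paris, Porto, Accra, Hanoi, Dubai, Perth, Lagos, Oslo, Milan, Sofia, Doha, Rabat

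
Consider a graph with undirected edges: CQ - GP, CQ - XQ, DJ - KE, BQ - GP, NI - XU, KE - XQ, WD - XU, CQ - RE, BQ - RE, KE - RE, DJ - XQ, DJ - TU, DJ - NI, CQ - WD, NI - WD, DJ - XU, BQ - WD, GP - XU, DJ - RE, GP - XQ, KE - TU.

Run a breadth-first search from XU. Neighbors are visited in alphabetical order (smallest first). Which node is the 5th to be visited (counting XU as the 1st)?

WD

Visit XU; enqueue DJ, GP, NI, WD → queue [DJ, GP, NI, WD]
Visit DJ; enqueue KE, RE, TU, XQ → queue [GP, NI, WD, KE, RE, TU, XQ]
Visit GP; enqueue BQ, CQ → queue [NI, WD, KE, RE, TU, XQ, BQ, CQ]
Visit NI → queue [WD, KE, RE, TU, XQ, BQ, CQ]
Visit WD → queue [KE, RE, TU, XQ, BQ, CQ]
Visit KE → queue [RE, TU, XQ, BQ, CQ]
Visit RE → queue [TU, XQ, BQ, CQ]
Visit TU → queue [XQ, BQ, CQ]
Visit XQ → queue [BQ, CQ]
Visit BQ → queue [CQ]
Visit CQ → queue []

Visit order: XU, DJ, GP, NI, WD, KE, RE, TU, XQ, BQ, CQ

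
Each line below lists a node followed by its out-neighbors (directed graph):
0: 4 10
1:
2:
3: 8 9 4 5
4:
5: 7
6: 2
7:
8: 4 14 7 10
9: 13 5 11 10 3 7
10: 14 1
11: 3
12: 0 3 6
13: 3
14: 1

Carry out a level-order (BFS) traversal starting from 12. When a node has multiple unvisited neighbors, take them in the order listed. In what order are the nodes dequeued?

12, 0, 3, 6, 4, 10, 8, 9, 5, 2, 14, 1, 7, 13, 11

Visit 12; enqueue 0, 3, 6 → queue [0, 3, 6]
Visit 0; enqueue 4, 10 → queue [3, 6, 4, 10]
Visit 3; enqueue 8, 9, 5 → queue [6, 4, 10, 8, 9, 5]
Visit 6; enqueue 2 → queue [4, 10, 8, 9, 5, 2]
Visit 4 → queue [10, 8, 9, 5, 2]
Visit 10; enqueue 14, 1 → queue [8, 9, 5, 2, 14, 1]
Visit 8; enqueue 7 → queue [9, 5, 2, 14, 1, 7]
Visit 9; enqueue 13, 11 → queue [5, 2, 14, 1, 7, 13, 11]
Visit 5 → queue [2, 14, 1, 7, 13, 11]
Visit 2 → queue [14, 1, 7, 13, 11]
Visit 14 → queue [1, 7, 13, 11]
Visit 1 → queue [7, 13, 11]
Visit 7 → queue [13, 11]
Visit 13 → queue [11]
Visit 11 → queue []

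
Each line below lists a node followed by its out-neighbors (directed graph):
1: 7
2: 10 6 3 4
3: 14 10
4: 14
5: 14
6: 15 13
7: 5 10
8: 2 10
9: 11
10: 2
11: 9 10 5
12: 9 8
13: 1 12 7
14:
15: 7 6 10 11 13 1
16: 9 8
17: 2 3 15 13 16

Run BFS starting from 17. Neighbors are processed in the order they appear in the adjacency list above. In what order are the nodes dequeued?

17, 2, 3, 15, 13, 16, 10, 6, 4, 14, 7, 11, 1, 12, 9, 8, 5

Visit 17; enqueue 2, 3, 15, 13, 16 → queue [2, 3, 15, 13, 16]
Visit 2; enqueue 10, 6, 4 → queue [3, 15, 13, 16, 10, 6, 4]
Visit 3; enqueue 14 → queue [15, 13, 16, 10, 6, 4, 14]
Visit 15; enqueue 7, 11, 1 → queue [13, 16, 10, 6, 4, 14, 7, 11, 1]
Visit 13; enqueue 12 → queue [16, 10, 6, 4, 14, 7, 11, 1, 12]
Visit 16; enqueue 9, 8 → queue [10, 6, 4, 14, 7, 11, 1, 12, 9, 8]
Visit 10 → queue [6, 4, 14, 7, 11, 1, 12, 9, 8]
Visit 6 → queue [4, 14, 7, 11, 1, 12, 9, 8]
Visit 4 → queue [14, 7, 11, 1, 12, 9, 8]
Visit 14 → queue [7, 11, 1, 12, 9, 8]
Visit 7; enqueue 5 → queue [11, 1, 12, 9, 8, 5]
Visit 11 → queue [1, 12, 9, 8, 5]
Visit 1 → queue [12, 9, 8, 5]
Visit 12 → queue [9, 8, 5]
Visit 9 → queue [8, 5]
Visit 8 → queue [5]
Visit 5 → queue []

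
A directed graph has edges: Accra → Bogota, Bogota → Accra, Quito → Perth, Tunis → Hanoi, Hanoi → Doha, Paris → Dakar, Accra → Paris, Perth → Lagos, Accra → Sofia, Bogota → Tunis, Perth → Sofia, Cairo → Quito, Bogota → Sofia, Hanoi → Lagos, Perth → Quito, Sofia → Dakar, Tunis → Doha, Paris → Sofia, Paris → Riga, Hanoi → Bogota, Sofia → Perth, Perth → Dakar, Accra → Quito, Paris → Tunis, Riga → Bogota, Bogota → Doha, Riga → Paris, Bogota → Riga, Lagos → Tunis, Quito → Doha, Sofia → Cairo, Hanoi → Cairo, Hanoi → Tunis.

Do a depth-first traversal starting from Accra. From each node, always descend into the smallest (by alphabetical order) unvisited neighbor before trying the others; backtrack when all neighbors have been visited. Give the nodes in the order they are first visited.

Accra, Bogota, Doha, Riga, Paris, Dakar, Sofia, Cairo, Quito, Perth, Lagos, Tunis, Hanoi

Visit Accra
Accra → Bogota
Bogota → Doha
Bogota → Riga
Riga → Paris
Paris → Dakar
Paris → Sofia
Sofia → Cairo
Cairo → Quito
Quito → Perth
Perth → Lagos
Lagos → Tunis
Tunis → Hanoi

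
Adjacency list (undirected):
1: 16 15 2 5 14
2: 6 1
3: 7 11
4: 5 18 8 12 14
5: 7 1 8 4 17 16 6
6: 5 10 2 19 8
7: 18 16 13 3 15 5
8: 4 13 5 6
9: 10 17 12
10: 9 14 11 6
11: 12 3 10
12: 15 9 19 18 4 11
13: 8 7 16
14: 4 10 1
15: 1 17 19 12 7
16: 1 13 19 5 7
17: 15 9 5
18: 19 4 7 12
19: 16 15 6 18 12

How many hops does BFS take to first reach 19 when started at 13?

Level 0: 13
Level 1: 7, 8, 16
Level 2: 1, 3, 4, 5, 6, 15, 18, 19
Level 3: 2, 10, 11, 12, 14, 17
Level 4: 9
19 first appears at level 2.

2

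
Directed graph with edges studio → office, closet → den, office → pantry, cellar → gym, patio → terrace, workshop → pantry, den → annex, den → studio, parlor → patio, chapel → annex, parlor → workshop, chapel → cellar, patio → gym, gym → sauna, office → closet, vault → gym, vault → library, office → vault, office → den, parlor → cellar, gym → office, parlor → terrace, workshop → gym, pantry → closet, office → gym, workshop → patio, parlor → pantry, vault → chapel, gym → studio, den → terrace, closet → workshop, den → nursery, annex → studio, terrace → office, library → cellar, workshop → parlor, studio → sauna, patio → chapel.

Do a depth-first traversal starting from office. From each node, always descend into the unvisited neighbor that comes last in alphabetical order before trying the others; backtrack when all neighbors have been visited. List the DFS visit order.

Visit office
office → vault
vault → library
library → cellar
cellar → gym
gym → studio
studio → sauna
vault → chapel
chapel → annex
office → pantry
pantry → closet
closet → workshop
workshop → patio
patio → terrace
workshop → parlor
closet → den
den → nursery

office vault library cellar gym studio sauna chapel annex pantry closet workshop patio terrace parlor den nursery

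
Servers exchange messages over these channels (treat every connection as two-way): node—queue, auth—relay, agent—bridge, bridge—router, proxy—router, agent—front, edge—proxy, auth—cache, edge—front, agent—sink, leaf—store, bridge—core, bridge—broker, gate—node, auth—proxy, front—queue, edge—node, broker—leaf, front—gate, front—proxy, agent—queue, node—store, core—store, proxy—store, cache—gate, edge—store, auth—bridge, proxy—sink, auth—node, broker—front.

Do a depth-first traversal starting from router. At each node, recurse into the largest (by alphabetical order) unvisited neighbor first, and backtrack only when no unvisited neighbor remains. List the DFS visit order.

Visit router
router → proxy
proxy → store
store → node
node → queue
queue → front
front → gate
gate → cache
cache → auth
auth → relay
auth → bridge
bridge → core
bridge → broker
broker → leaf
bridge → agent
agent → sink
front → edge

router -> proxy -> store -> node -> queue -> front -> gate -> cache -> auth -> relay -> bridge -> core -> broker -> leaf -> agent -> sink -> edge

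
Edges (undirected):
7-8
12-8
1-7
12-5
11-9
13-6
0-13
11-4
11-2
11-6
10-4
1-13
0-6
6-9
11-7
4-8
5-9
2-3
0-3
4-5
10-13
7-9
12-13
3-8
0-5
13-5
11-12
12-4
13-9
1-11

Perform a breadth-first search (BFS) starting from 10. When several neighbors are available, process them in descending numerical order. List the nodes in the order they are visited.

10, 13, 4, 12, 9, 6, 5, 1, 0, 11, 8, 7, 3, 2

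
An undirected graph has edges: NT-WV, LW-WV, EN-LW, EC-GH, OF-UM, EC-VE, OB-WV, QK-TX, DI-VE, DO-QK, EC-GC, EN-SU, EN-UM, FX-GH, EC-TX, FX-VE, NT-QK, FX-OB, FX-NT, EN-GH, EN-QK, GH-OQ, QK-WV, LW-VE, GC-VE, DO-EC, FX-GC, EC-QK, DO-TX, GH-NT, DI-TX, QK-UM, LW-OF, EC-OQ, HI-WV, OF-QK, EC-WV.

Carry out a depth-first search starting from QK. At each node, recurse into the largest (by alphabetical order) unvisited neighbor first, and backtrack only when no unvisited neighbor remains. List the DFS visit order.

QK WV OB FX VE LW OF UM EN SU GH OQ EC TX DO DI GC NT HI

Visit QK
QK → WV
WV → OB
OB → FX
FX → VE
VE → LW
LW → OF
OF → UM
UM → EN
EN → SU
EN → GH
GH → OQ
OQ → EC
EC → TX
TX → DO
TX → DI
EC → GC
GH → NT
WV → HI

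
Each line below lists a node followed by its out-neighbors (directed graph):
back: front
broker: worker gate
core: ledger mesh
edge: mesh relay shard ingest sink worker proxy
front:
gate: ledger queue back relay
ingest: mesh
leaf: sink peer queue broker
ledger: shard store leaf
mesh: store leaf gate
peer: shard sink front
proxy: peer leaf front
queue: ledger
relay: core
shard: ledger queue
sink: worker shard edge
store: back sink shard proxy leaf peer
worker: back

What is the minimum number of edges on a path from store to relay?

Level 0: store
Level 1: back, leaf, peer, proxy, shard, sink
Level 2: broker, edge, front, ledger, queue, worker
Level 3: gate, ingest, mesh, relay
Level 4: core
relay first appears at level 3.

3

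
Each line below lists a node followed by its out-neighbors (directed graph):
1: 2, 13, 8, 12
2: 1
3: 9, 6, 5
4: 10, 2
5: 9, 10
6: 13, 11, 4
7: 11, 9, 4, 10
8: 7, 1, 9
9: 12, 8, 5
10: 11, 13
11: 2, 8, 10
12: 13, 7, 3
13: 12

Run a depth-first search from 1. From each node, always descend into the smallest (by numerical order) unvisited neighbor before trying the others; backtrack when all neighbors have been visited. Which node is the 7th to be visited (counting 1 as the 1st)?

Visit 1
1 → 2
1 → 8
8 → 7
7 → 4
4 → 10
10 → 11
10 → 13
13 → 12
12 → 3
3 → 5
5 → 9
3 → 6

Visit order: 1, 2, 8, 7, 4, 10, 11, 13, 12, 3, 5, 9, 6

11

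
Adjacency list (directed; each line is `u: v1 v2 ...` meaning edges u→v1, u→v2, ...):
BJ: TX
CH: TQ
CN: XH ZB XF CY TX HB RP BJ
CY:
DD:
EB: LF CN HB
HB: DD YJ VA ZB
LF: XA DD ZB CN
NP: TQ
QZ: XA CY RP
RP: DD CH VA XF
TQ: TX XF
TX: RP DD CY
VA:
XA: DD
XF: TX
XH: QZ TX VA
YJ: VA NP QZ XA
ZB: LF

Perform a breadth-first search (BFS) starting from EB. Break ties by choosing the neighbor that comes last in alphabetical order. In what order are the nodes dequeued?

EB → LF → HB → CN → ZB → XA → DD → YJ → VA → XH → XF → TX → RP → CY → BJ → QZ → NP → CH → TQ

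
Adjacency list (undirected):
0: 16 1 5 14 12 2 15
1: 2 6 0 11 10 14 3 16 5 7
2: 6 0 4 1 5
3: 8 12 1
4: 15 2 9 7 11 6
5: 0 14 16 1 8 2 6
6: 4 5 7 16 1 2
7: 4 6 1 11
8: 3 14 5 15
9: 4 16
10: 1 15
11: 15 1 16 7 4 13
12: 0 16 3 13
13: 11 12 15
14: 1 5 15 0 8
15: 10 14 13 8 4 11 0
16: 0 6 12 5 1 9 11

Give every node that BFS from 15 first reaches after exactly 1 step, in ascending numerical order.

0, 4, 8, 10, 11, 13, 14

Level 0: 15
Level 1: 0, 4, 8, 10, 11, 13, 14
Level 2: 1, 2, 3, 5, 6, 7, 9, 12, 16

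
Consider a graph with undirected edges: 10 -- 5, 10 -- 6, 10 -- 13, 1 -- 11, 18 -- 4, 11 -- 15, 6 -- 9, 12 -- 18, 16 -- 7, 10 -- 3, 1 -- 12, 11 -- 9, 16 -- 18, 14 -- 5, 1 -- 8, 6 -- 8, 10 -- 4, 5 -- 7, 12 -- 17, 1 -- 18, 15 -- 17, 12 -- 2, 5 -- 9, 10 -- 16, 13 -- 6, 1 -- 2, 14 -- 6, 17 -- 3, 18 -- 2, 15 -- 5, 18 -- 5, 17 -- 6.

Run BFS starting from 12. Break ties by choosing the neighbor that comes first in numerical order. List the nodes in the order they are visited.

12 → 1 → 2 → 17 → 18 → 8 → 11 → 3 → 6 → 15 → 4 → 5 → 16 → 9 → 10 → 13 → 14 → 7

Visit 12; enqueue 1, 2, 17, 18 → queue [1, 2, 17, 18]
Visit 1; enqueue 8, 11 → queue [2, 17, 18, 8, 11]
Visit 2 → queue [17, 18, 8, 11]
Visit 17; enqueue 3, 6, 15 → queue [18, 8, 11, 3, 6, 15]
Visit 18; enqueue 4, 5, 16 → queue [8, 11, 3, 6, 15, 4, 5, 16]
Visit 8 → queue [11, 3, 6, 15, 4, 5, 16]
Visit 11; enqueue 9 → queue [3, 6, 15, 4, 5, 16, 9]
Visit 3; enqueue 10 → queue [6, 15, 4, 5, 16, 9, 10]
Visit 6; enqueue 13, 14 → queue [15, 4, 5, 16, 9, 10, 13, 14]
Visit 15 → queue [4, 5, 16, 9, 10, 13, 14]
Visit 4 → queue [5, 16, 9, 10, 13, 14]
Visit 5; enqueue 7 → queue [16, 9, 10, 13, 14, 7]
Visit 16 → queue [9, 10, 13, 14, 7]
Visit 9 → queue [10, 13, 14, 7]
Visit 10 → queue [13, 14, 7]
Visit 13 → queue [14, 7]
Visit 14 → queue [7]
Visit 7 → queue []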